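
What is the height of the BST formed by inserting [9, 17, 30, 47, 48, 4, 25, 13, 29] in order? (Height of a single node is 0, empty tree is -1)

Insertion order: [9, 17, 30, 47, 48, 4, 25, 13, 29]
Tree (level-order array): [9, 4, 17, None, None, 13, 30, None, None, 25, 47, None, 29, None, 48]
Compute height bottom-up (empty subtree = -1):
  height(4) = 1 + max(-1, -1) = 0
  height(13) = 1 + max(-1, -1) = 0
  height(29) = 1 + max(-1, -1) = 0
  height(25) = 1 + max(-1, 0) = 1
  height(48) = 1 + max(-1, -1) = 0
  height(47) = 1 + max(-1, 0) = 1
  height(30) = 1 + max(1, 1) = 2
  height(17) = 1 + max(0, 2) = 3
  height(9) = 1 + max(0, 3) = 4
Height = 4


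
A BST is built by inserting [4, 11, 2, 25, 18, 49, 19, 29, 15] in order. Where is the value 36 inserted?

Starting tree (level order): [4, 2, 11, None, None, None, 25, 18, 49, 15, 19, 29]
Insertion path: 4 -> 11 -> 25 -> 49 -> 29
Result: insert 36 as right child of 29
Final tree (level order): [4, 2, 11, None, None, None, 25, 18, 49, 15, 19, 29, None, None, None, None, None, None, 36]


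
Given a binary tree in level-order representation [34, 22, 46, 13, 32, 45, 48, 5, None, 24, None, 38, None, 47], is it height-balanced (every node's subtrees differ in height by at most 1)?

Tree (level-order array): [34, 22, 46, 13, 32, 45, 48, 5, None, 24, None, 38, None, 47]
Definition: a tree is height-balanced if, at every node, |h(left) - h(right)| <= 1 (empty subtree has height -1).
Bottom-up per-node check:
  node 5: h_left=-1, h_right=-1, diff=0 [OK], height=0
  node 13: h_left=0, h_right=-1, diff=1 [OK], height=1
  node 24: h_left=-1, h_right=-1, diff=0 [OK], height=0
  node 32: h_left=0, h_right=-1, diff=1 [OK], height=1
  node 22: h_left=1, h_right=1, diff=0 [OK], height=2
  node 38: h_left=-1, h_right=-1, diff=0 [OK], height=0
  node 45: h_left=0, h_right=-1, diff=1 [OK], height=1
  node 47: h_left=-1, h_right=-1, diff=0 [OK], height=0
  node 48: h_left=0, h_right=-1, diff=1 [OK], height=1
  node 46: h_left=1, h_right=1, diff=0 [OK], height=2
  node 34: h_left=2, h_right=2, diff=0 [OK], height=3
All nodes satisfy the balance condition.
Result: Balanced


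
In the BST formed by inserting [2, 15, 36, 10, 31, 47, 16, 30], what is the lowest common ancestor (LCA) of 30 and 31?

Tree insertion order: [2, 15, 36, 10, 31, 47, 16, 30]
Tree (level-order array): [2, None, 15, 10, 36, None, None, 31, 47, 16, None, None, None, None, 30]
In a BST, the LCA of p=30, q=31 is the first node v on the
root-to-leaf path with p <= v <= q (go left if both < v, right if both > v).
Walk from root:
  at 2: both 30 and 31 > 2, go right
  at 15: both 30 and 31 > 15, go right
  at 36: both 30 and 31 < 36, go left
  at 31: 30 <= 31 <= 31, this is the LCA
LCA = 31


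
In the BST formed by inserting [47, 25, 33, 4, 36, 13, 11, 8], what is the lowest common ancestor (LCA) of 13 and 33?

Tree insertion order: [47, 25, 33, 4, 36, 13, 11, 8]
Tree (level-order array): [47, 25, None, 4, 33, None, 13, None, 36, 11, None, None, None, 8]
In a BST, the LCA of p=13, q=33 is the first node v on the
root-to-leaf path with p <= v <= q (go left if both < v, right if both > v).
Walk from root:
  at 47: both 13 and 33 < 47, go left
  at 25: 13 <= 25 <= 33, this is the LCA
LCA = 25


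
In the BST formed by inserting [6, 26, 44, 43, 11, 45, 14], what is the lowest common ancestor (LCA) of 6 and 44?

Tree insertion order: [6, 26, 44, 43, 11, 45, 14]
Tree (level-order array): [6, None, 26, 11, 44, None, 14, 43, 45]
In a BST, the LCA of p=6, q=44 is the first node v on the
root-to-leaf path with p <= v <= q (go left if both < v, right if both > v).
Walk from root:
  at 6: 6 <= 6 <= 44, this is the LCA
LCA = 6


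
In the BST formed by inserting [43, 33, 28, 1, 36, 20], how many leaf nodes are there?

Tree built from: [43, 33, 28, 1, 36, 20]
Tree (level-order array): [43, 33, None, 28, 36, 1, None, None, None, None, 20]
Rule: A leaf has 0 children.
Per-node child counts:
  node 43: 1 child(ren)
  node 33: 2 child(ren)
  node 28: 1 child(ren)
  node 1: 1 child(ren)
  node 20: 0 child(ren)
  node 36: 0 child(ren)
Matching nodes: [20, 36]
Count of leaf nodes: 2


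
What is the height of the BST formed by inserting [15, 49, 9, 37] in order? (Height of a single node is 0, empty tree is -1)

Insertion order: [15, 49, 9, 37]
Tree (level-order array): [15, 9, 49, None, None, 37]
Compute height bottom-up (empty subtree = -1):
  height(9) = 1 + max(-1, -1) = 0
  height(37) = 1 + max(-1, -1) = 0
  height(49) = 1 + max(0, -1) = 1
  height(15) = 1 + max(0, 1) = 2
Height = 2


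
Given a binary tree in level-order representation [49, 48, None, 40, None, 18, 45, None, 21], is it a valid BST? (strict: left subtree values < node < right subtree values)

Level-order array: [49, 48, None, 40, None, 18, 45, None, 21]
Validate using subtree bounds (lo, hi): at each node, require lo < value < hi,
then recurse left with hi=value and right with lo=value.
Preorder trace (stopping at first violation):
  at node 49 with bounds (-inf, +inf): OK
  at node 48 with bounds (-inf, 49): OK
  at node 40 with bounds (-inf, 48): OK
  at node 18 with bounds (-inf, 40): OK
  at node 21 with bounds (18, 40): OK
  at node 45 with bounds (40, 48): OK
No violation found at any node.
Result: Valid BST


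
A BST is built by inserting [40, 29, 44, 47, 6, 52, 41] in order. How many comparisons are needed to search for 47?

Search path for 47: 40 -> 44 -> 47
Found: True
Comparisons: 3


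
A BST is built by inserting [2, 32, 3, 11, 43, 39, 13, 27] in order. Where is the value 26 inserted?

Starting tree (level order): [2, None, 32, 3, 43, None, 11, 39, None, None, 13, None, None, None, 27]
Insertion path: 2 -> 32 -> 3 -> 11 -> 13 -> 27
Result: insert 26 as left child of 27
Final tree (level order): [2, None, 32, 3, 43, None, 11, 39, None, None, 13, None, None, None, 27, 26]


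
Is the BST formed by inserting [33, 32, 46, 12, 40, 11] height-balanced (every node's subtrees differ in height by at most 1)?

Tree (level-order array): [33, 32, 46, 12, None, 40, None, 11]
Definition: a tree is height-balanced if, at every node, |h(left) - h(right)| <= 1 (empty subtree has height -1).
Bottom-up per-node check:
  node 11: h_left=-1, h_right=-1, diff=0 [OK], height=0
  node 12: h_left=0, h_right=-1, diff=1 [OK], height=1
  node 32: h_left=1, h_right=-1, diff=2 [FAIL (|1--1|=2 > 1)], height=2
  node 40: h_left=-1, h_right=-1, diff=0 [OK], height=0
  node 46: h_left=0, h_right=-1, diff=1 [OK], height=1
  node 33: h_left=2, h_right=1, diff=1 [OK], height=3
Node 32 violates the condition: |1 - -1| = 2 > 1.
Result: Not balanced


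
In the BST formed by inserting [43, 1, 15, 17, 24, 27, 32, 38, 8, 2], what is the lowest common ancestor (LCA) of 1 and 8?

Tree insertion order: [43, 1, 15, 17, 24, 27, 32, 38, 8, 2]
Tree (level-order array): [43, 1, None, None, 15, 8, 17, 2, None, None, 24, None, None, None, 27, None, 32, None, 38]
In a BST, the LCA of p=1, q=8 is the first node v on the
root-to-leaf path with p <= v <= q (go left if both < v, right if both > v).
Walk from root:
  at 43: both 1 and 8 < 43, go left
  at 1: 1 <= 1 <= 8, this is the LCA
LCA = 1


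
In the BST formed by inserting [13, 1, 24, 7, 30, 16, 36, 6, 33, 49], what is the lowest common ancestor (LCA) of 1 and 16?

Tree insertion order: [13, 1, 24, 7, 30, 16, 36, 6, 33, 49]
Tree (level-order array): [13, 1, 24, None, 7, 16, 30, 6, None, None, None, None, 36, None, None, 33, 49]
In a BST, the LCA of p=1, q=16 is the first node v on the
root-to-leaf path with p <= v <= q (go left if both < v, right if both > v).
Walk from root:
  at 13: 1 <= 13 <= 16, this is the LCA
LCA = 13


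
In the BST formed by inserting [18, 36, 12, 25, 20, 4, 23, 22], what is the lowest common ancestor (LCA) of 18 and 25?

Tree insertion order: [18, 36, 12, 25, 20, 4, 23, 22]
Tree (level-order array): [18, 12, 36, 4, None, 25, None, None, None, 20, None, None, 23, 22]
In a BST, the LCA of p=18, q=25 is the first node v on the
root-to-leaf path with p <= v <= q (go left if both < v, right if both > v).
Walk from root:
  at 18: 18 <= 18 <= 25, this is the LCA
LCA = 18


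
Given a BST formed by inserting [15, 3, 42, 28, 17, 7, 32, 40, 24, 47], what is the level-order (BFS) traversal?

Tree insertion order: [15, 3, 42, 28, 17, 7, 32, 40, 24, 47]
Tree (level-order array): [15, 3, 42, None, 7, 28, 47, None, None, 17, 32, None, None, None, 24, None, 40]
BFS from the root, enqueuing left then right child of each popped node:
  queue [15] -> pop 15, enqueue [3, 42], visited so far: [15]
  queue [3, 42] -> pop 3, enqueue [7], visited so far: [15, 3]
  queue [42, 7] -> pop 42, enqueue [28, 47], visited so far: [15, 3, 42]
  queue [7, 28, 47] -> pop 7, enqueue [none], visited so far: [15, 3, 42, 7]
  queue [28, 47] -> pop 28, enqueue [17, 32], visited so far: [15, 3, 42, 7, 28]
  queue [47, 17, 32] -> pop 47, enqueue [none], visited so far: [15, 3, 42, 7, 28, 47]
  queue [17, 32] -> pop 17, enqueue [24], visited so far: [15, 3, 42, 7, 28, 47, 17]
  queue [32, 24] -> pop 32, enqueue [40], visited so far: [15, 3, 42, 7, 28, 47, 17, 32]
  queue [24, 40] -> pop 24, enqueue [none], visited so far: [15, 3, 42, 7, 28, 47, 17, 32, 24]
  queue [40] -> pop 40, enqueue [none], visited so far: [15, 3, 42, 7, 28, 47, 17, 32, 24, 40]
Result: [15, 3, 42, 7, 28, 47, 17, 32, 24, 40]


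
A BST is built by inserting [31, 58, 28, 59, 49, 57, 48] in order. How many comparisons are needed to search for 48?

Search path for 48: 31 -> 58 -> 49 -> 48
Found: True
Comparisons: 4


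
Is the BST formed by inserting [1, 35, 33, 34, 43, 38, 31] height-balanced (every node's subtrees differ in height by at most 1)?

Tree (level-order array): [1, None, 35, 33, 43, 31, 34, 38]
Definition: a tree is height-balanced if, at every node, |h(left) - h(right)| <= 1 (empty subtree has height -1).
Bottom-up per-node check:
  node 31: h_left=-1, h_right=-1, diff=0 [OK], height=0
  node 34: h_left=-1, h_right=-1, diff=0 [OK], height=0
  node 33: h_left=0, h_right=0, diff=0 [OK], height=1
  node 38: h_left=-1, h_right=-1, diff=0 [OK], height=0
  node 43: h_left=0, h_right=-1, diff=1 [OK], height=1
  node 35: h_left=1, h_right=1, diff=0 [OK], height=2
  node 1: h_left=-1, h_right=2, diff=3 [FAIL (|-1-2|=3 > 1)], height=3
Node 1 violates the condition: |-1 - 2| = 3 > 1.
Result: Not balanced


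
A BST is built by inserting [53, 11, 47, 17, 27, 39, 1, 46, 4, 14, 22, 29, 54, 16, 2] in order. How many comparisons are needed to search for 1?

Search path for 1: 53 -> 11 -> 1
Found: True
Comparisons: 3


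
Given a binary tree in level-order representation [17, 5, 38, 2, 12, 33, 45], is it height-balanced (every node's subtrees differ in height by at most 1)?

Tree (level-order array): [17, 5, 38, 2, 12, 33, 45]
Definition: a tree is height-balanced if, at every node, |h(left) - h(right)| <= 1 (empty subtree has height -1).
Bottom-up per-node check:
  node 2: h_left=-1, h_right=-1, diff=0 [OK], height=0
  node 12: h_left=-1, h_right=-1, diff=0 [OK], height=0
  node 5: h_left=0, h_right=0, diff=0 [OK], height=1
  node 33: h_left=-1, h_right=-1, diff=0 [OK], height=0
  node 45: h_left=-1, h_right=-1, diff=0 [OK], height=0
  node 38: h_left=0, h_right=0, diff=0 [OK], height=1
  node 17: h_left=1, h_right=1, diff=0 [OK], height=2
All nodes satisfy the balance condition.
Result: Balanced


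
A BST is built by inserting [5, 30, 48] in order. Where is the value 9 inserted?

Starting tree (level order): [5, None, 30, None, 48]
Insertion path: 5 -> 30
Result: insert 9 as left child of 30
Final tree (level order): [5, None, 30, 9, 48]


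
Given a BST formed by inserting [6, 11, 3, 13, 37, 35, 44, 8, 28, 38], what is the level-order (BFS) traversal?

Tree insertion order: [6, 11, 3, 13, 37, 35, 44, 8, 28, 38]
Tree (level-order array): [6, 3, 11, None, None, 8, 13, None, None, None, 37, 35, 44, 28, None, 38]
BFS from the root, enqueuing left then right child of each popped node:
  queue [6] -> pop 6, enqueue [3, 11], visited so far: [6]
  queue [3, 11] -> pop 3, enqueue [none], visited so far: [6, 3]
  queue [11] -> pop 11, enqueue [8, 13], visited so far: [6, 3, 11]
  queue [8, 13] -> pop 8, enqueue [none], visited so far: [6, 3, 11, 8]
  queue [13] -> pop 13, enqueue [37], visited so far: [6, 3, 11, 8, 13]
  queue [37] -> pop 37, enqueue [35, 44], visited so far: [6, 3, 11, 8, 13, 37]
  queue [35, 44] -> pop 35, enqueue [28], visited so far: [6, 3, 11, 8, 13, 37, 35]
  queue [44, 28] -> pop 44, enqueue [38], visited so far: [6, 3, 11, 8, 13, 37, 35, 44]
  queue [28, 38] -> pop 28, enqueue [none], visited so far: [6, 3, 11, 8, 13, 37, 35, 44, 28]
  queue [38] -> pop 38, enqueue [none], visited so far: [6, 3, 11, 8, 13, 37, 35, 44, 28, 38]
Result: [6, 3, 11, 8, 13, 37, 35, 44, 28, 38]


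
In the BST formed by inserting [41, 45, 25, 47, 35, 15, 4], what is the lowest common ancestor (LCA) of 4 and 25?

Tree insertion order: [41, 45, 25, 47, 35, 15, 4]
Tree (level-order array): [41, 25, 45, 15, 35, None, 47, 4]
In a BST, the LCA of p=4, q=25 is the first node v on the
root-to-leaf path with p <= v <= q (go left if both < v, right if both > v).
Walk from root:
  at 41: both 4 and 25 < 41, go left
  at 25: 4 <= 25 <= 25, this is the LCA
LCA = 25


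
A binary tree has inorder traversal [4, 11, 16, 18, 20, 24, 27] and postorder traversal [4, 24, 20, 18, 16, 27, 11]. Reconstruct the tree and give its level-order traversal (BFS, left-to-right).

Inorder:   [4, 11, 16, 18, 20, 24, 27]
Postorder: [4, 24, 20, 18, 16, 27, 11]
Algorithm: postorder visits root last, so walk postorder right-to-left;
each value is the root of the current inorder slice — split it at that
value, recurse on the right subtree first, then the left.
Recursive splits:
  root=11; inorder splits into left=[4], right=[16, 18, 20, 24, 27]
  root=27; inorder splits into left=[16, 18, 20, 24], right=[]
  root=16; inorder splits into left=[], right=[18, 20, 24]
  root=18; inorder splits into left=[], right=[20, 24]
  root=20; inorder splits into left=[], right=[24]
  root=24; inorder splits into left=[], right=[]
  root=4; inorder splits into left=[], right=[]
Reconstructed level-order: [11, 4, 27, 16, 18, 20, 24]


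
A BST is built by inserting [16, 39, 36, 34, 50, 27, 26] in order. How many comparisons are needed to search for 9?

Search path for 9: 16
Found: False
Comparisons: 1


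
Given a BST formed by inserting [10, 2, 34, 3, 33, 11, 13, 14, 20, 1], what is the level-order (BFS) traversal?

Tree insertion order: [10, 2, 34, 3, 33, 11, 13, 14, 20, 1]
Tree (level-order array): [10, 2, 34, 1, 3, 33, None, None, None, None, None, 11, None, None, 13, None, 14, None, 20]
BFS from the root, enqueuing left then right child of each popped node:
  queue [10] -> pop 10, enqueue [2, 34], visited so far: [10]
  queue [2, 34] -> pop 2, enqueue [1, 3], visited so far: [10, 2]
  queue [34, 1, 3] -> pop 34, enqueue [33], visited so far: [10, 2, 34]
  queue [1, 3, 33] -> pop 1, enqueue [none], visited so far: [10, 2, 34, 1]
  queue [3, 33] -> pop 3, enqueue [none], visited so far: [10, 2, 34, 1, 3]
  queue [33] -> pop 33, enqueue [11], visited so far: [10, 2, 34, 1, 3, 33]
  queue [11] -> pop 11, enqueue [13], visited so far: [10, 2, 34, 1, 3, 33, 11]
  queue [13] -> pop 13, enqueue [14], visited so far: [10, 2, 34, 1, 3, 33, 11, 13]
  queue [14] -> pop 14, enqueue [20], visited so far: [10, 2, 34, 1, 3, 33, 11, 13, 14]
  queue [20] -> pop 20, enqueue [none], visited so far: [10, 2, 34, 1, 3, 33, 11, 13, 14, 20]
Result: [10, 2, 34, 1, 3, 33, 11, 13, 14, 20]


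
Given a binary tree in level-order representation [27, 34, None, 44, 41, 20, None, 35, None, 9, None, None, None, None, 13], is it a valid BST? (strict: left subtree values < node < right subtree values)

Level-order array: [27, 34, None, 44, 41, 20, None, 35, None, 9, None, None, None, None, 13]
Validate using subtree bounds (lo, hi): at each node, require lo < value < hi,
then recurse left with hi=value and right with lo=value.
Preorder trace (stopping at first violation):
  at node 27 with bounds (-inf, +inf): OK
  at node 34 with bounds (-inf, 27): VIOLATION
Node 34 violates its bound: not (-inf < 34 < 27).
Result: Not a valid BST


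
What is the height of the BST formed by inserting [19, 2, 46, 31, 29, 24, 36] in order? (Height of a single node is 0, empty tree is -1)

Insertion order: [19, 2, 46, 31, 29, 24, 36]
Tree (level-order array): [19, 2, 46, None, None, 31, None, 29, 36, 24]
Compute height bottom-up (empty subtree = -1):
  height(2) = 1 + max(-1, -1) = 0
  height(24) = 1 + max(-1, -1) = 0
  height(29) = 1 + max(0, -1) = 1
  height(36) = 1 + max(-1, -1) = 0
  height(31) = 1 + max(1, 0) = 2
  height(46) = 1 + max(2, -1) = 3
  height(19) = 1 + max(0, 3) = 4
Height = 4


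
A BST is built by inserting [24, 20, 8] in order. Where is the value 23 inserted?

Starting tree (level order): [24, 20, None, 8]
Insertion path: 24 -> 20
Result: insert 23 as right child of 20
Final tree (level order): [24, 20, None, 8, 23]


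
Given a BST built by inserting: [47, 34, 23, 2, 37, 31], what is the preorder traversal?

Tree insertion order: [47, 34, 23, 2, 37, 31]
Tree (level-order array): [47, 34, None, 23, 37, 2, 31]
Preorder traversal: [47, 34, 23, 2, 31, 37]


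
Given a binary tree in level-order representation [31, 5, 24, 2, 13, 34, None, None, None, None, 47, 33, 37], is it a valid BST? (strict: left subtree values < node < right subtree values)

Level-order array: [31, 5, 24, 2, 13, 34, None, None, None, None, 47, 33, 37]
Validate using subtree bounds (lo, hi): at each node, require lo < value < hi,
then recurse left with hi=value and right with lo=value.
Preorder trace (stopping at first violation):
  at node 31 with bounds (-inf, +inf): OK
  at node 5 with bounds (-inf, 31): OK
  at node 2 with bounds (-inf, 5): OK
  at node 13 with bounds (5, 31): OK
  at node 47 with bounds (13, 31): VIOLATION
Node 47 violates its bound: not (13 < 47 < 31).
Result: Not a valid BST


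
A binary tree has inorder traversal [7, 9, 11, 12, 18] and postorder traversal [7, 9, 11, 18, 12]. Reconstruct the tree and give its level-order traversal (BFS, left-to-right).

Inorder:   [7, 9, 11, 12, 18]
Postorder: [7, 9, 11, 18, 12]
Algorithm: postorder visits root last, so walk postorder right-to-left;
each value is the root of the current inorder slice — split it at that
value, recurse on the right subtree first, then the left.
Recursive splits:
  root=12; inorder splits into left=[7, 9, 11], right=[18]
  root=18; inorder splits into left=[], right=[]
  root=11; inorder splits into left=[7, 9], right=[]
  root=9; inorder splits into left=[7], right=[]
  root=7; inorder splits into left=[], right=[]
Reconstructed level-order: [12, 11, 18, 9, 7]


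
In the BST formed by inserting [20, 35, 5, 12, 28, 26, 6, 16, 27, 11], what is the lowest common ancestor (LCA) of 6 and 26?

Tree insertion order: [20, 35, 5, 12, 28, 26, 6, 16, 27, 11]
Tree (level-order array): [20, 5, 35, None, 12, 28, None, 6, 16, 26, None, None, 11, None, None, None, 27]
In a BST, the LCA of p=6, q=26 is the first node v on the
root-to-leaf path with p <= v <= q (go left if both < v, right if both > v).
Walk from root:
  at 20: 6 <= 20 <= 26, this is the LCA
LCA = 20


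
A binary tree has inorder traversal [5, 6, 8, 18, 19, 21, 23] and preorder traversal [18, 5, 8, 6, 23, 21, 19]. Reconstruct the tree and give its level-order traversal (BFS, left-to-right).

Inorder:  [5, 6, 8, 18, 19, 21, 23]
Preorder: [18, 5, 8, 6, 23, 21, 19]
Algorithm: preorder visits root first, so consume preorder in order;
for each root, split the current inorder slice at that value into
left-subtree inorder and right-subtree inorder, then recurse.
Recursive splits:
  root=18; inorder splits into left=[5, 6, 8], right=[19, 21, 23]
  root=5; inorder splits into left=[], right=[6, 8]
  root=8; inorder splits into left=[6], right=[]
  root=6; inorder splits into left=[], right=[]
  root=23; inorder splits into left=[19, 21], right=[]
  root=21; inorder splits into left=[19], right=[]
  root=19; inorder splits into left=[], right=[]
Reconstructed level-order: [18, 5, 23, 8, 21, 6, 19]


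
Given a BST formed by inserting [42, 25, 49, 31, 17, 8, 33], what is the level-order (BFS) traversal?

Tree insertion order: [42, 25, 49, 31, 17, 8, 33]
Tree (level-order array): [42, 25, 49, 17, 31, None, None, 8, None, None, 33]
BFS from the root, enqueuing left then right child of each popped node:
  queue [42] -> pop 42, enqueue [25, 49], visited so far: [42]
  queue [25, 49] -> pop 25, enqueue [17, 31], visited so far: [42, 25]
  queue [49, 17, 31] -> pop 49, enqueue [none], visited so far: [42, 25, 49]
  queue [17, 31] -> pop 17, enqueue [8], visited so far: [42, 25, 49, 17]
  queue [31, 8] -> pop 31, enqueue [33], visited so far: [42, 25, 49, 17, 31]
  queue [8, 33] -> pop 8, enqueue [none], visited so far: [42, 25, 49, 17, 31, 8]
  queue [33] -> pop 33, enqueue [none], visited so far: [42, 25, 49, 17, 31, 8, 33]
Result: [42, 25, 49, 17, 31, 8, 33]


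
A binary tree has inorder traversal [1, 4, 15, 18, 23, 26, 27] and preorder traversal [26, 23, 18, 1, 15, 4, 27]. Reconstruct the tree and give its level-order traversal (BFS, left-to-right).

Inorder:  [1, 4, 15, 18, 23, 26, 27]
Preorder: [26, 23, 18, 1, 15, 4, 27]
Algorithm: preorder visits root first, so consume preorder in order;
for each root, split the current inorder slice at that value into
left-subtree inorder and right-subtree inorder, then recurse.
Recursive splits:
  root=26; inorder splits into left=[1, 4, 15, 18, 23], right=[27]
  root=23; inorder splits into left=[1, 4, 15, 18], right=[]
  root=18; inorder splits into left=[1, 4, 15], right=[]
  root=1; inorder splits into left=[], right=[4, 15]
  root=15; inorder splits into left=[4], right=[]
  root=4; inorder splits into left=[], right=[]
  root=27; inorder splits into left=[], right=[]
Reconstructed level-order: [26, 23, 27, 18, 1, 15, 4]


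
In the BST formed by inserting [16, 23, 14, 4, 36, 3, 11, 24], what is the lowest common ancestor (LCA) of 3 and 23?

Tree insertion order: [16, 23, 14, 4, 36, 3, 11, 24]
Tree (level-order array): [16, 14, 23, 4, None, None, 36, 3, 11, 24]
In a BST, the LCA of p=3, q=23 is the first node v on the
root-to-leaf path with p <= v <= q (go left if both < v, right if both > v).
Walk from root:
  at 16: 3 <= 16 <= 23, this is the LCA
LCA = 16


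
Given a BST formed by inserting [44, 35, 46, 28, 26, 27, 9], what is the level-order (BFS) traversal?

Tree insertion order: [44, 35, 46, 28, 26, 27, 9]
Tree (level-order array): [44, 35, 46, 28, None, None, None, 26, None, 9, 27]
BFS from the root, enqueuing left then right child of each popped node:
  queue [44] -> pop 44, enqueue [35, 46], visited so far: [44]
  queue [35, 46] -> pop 35, enqueue [28], visited so far: [44, 35]
  queue [46, 28] -> pop 46, enqueue [none], visited so far: [44, 35, 46]
  queue [28] -> pop 28, enqueue [26], visited so far: [44, 35, 46, 28]
  queue [26] -> pop 26, enqueue [9, 27], visited so far: [44, 35, 46, 28, 26]
  queue [9, 27] -> pop 9, enqueue [none], visited so far: [44, 35, 46, 28, 26, 9]
  queue [27] -> pop 27, enqueue [none], visited so far: [44, 35, 46, 28, 26, 9, 27]
Result: [44, 35, 46, 28, 26, 9, 27]


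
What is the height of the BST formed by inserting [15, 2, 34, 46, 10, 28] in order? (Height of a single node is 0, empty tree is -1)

Insertion order: [15, 2, 34, 46, 10, 28]
Tree (level-order array): [15, 2, 34, None, 10, 28, 46]
Compute height bottom-up (empty subtree = -1):
  height(10) = 1 + max(-1, -1) = 0
  height(2) = 1 + max(-1, 0) = 1
  height(28) = 1 + max(-1, -1) = 0
  height(46) = 1 + max(-1, -1) = 0
  height(34) = 1 + max(0, 0) = 1
  height(15) = 1 + max(1, 1) = 2
Height = 2


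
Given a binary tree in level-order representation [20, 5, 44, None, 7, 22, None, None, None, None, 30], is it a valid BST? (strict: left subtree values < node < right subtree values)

Level-order array: [20, 5, 44, None, 7, 22, None, None, None, None, 30]
Validate using subtree bounds (lo, hi): at each node, require lo < value < hi,
then recurse left with hi=value and right with lo=value.
Preorder trace (stopping at first violation):
  at node 20 with bounds (-inf, +inf): OK
  at node 5 with bounds (-inf, 20): OK
  at node 7 with bounds (5, 20): OK
  at node 44 with bounds (20, +inf): OK
  at node 22 with bounds (20, 44): OK
  at node 30 with bounds (22, 44): OK
No violation found at any node.
Result: Valid BST


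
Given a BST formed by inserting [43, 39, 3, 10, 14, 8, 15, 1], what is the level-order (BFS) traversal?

Tree insertion order: [43, 39, 3, 10, 14, 8, 15, 1]
Tree (level-order array): [43, 39, None, 3, None, 1, 10, None, None, 8, 14, None, None, None, 15]
BFS from the root, enqueuing left then right child of each popped node:
  queue [43] -> pop 43, enqueue [39], visited so far: [43]
  queue [39] -> pop 39, enqueue [3], visited so far: [43, 39]
  queue [3] -> pop 3, enqueue [1, 10], visited so far: [43, 39, 3]
  queue [1, 10] -> pop 1, enqueue [none], visited so far: [43, 39, 3, 1]
  queue [10] -> pop 10, enqueue [8, 14], visited so far: [43, 39, 3, 1, 10]
  queue [8, 14] -> pop 8, enqueue [none], visited so far: [43, 39, 3, 1, 10, 8]
  queue [14] -> pop 14, enqueue [15], visited so far: [43, 39, 3, 1, 10, 8, 14]
  queue [15] -> pop 15, enqueue [none], visited so far: [43, 39, 3, 1, 10, 8, 14, 15]
Result: [43, 39, 3, 1, 10, 8, 14, 15]


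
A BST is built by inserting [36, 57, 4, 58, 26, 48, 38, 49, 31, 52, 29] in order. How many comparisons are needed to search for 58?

Search path for 58: 36 -> 57 -> 58
Found: True
Comparisons: 3


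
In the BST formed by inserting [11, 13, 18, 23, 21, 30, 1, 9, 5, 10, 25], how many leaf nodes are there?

Tree built from: [11, 13, 18, 23, 21, 30, 1, 9, 5, 10, 25]
Tree (level-order array): [11, 1, 13, None, 9, None, 18, 5, 10, None, 23, None, None, None, None, 21, 30, None, None, 25]
Rule: A leaf has 0 children.
Per-node child counts:
  node 11: 2 child(ren)
  node 1: 1 child(ren)
  node 9: 2 child(ren)
  node 5: 0 child(ren)
  node 10: 0 child(ren)
  node 13: 1 child(ren)
  node 18: 1 child(ren)
  node 23: 2 child(ren)
  node 21: 0 child(ren)
  node 30: 1 child(ren)
  node 25: 0 child(ren)
Matching nodes: [5, 10, 21, 25]
Count of leaf nodes: 4


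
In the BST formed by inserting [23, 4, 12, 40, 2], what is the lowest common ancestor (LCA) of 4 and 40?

Tree insertion order: [23, 4, 12, 40, 2]
Tree (level-order array): [23, 4, 40, 2, 12]
In a BST, the LCA of p=4, q=40 is the first node v on the
root-to-leaf path with p <= v <= q (go left if both < v, right if both > v).
Walk from root:
  at 23: 4 <= 23 <= 40, this is the LCA
LCA = 23


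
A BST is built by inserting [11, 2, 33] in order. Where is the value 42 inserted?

Starting tree (level order): [11, 2, 33]
Insertion path: 11 -> 33
Result: insert 42 as right child of 33
Final tree (level order): [11, 2, 33, None, None, None, 42]


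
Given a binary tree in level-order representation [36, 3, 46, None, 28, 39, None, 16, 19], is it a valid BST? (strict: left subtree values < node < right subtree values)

Level-order array: [36, 3, 46, None, 28, 39, None, 16, 19]
Validate using subtree bounds (lo, hi): at each node, require lo < value < hi,
then recurse left with hi=value and right with lo=value.
Preorder trace (stopping at first violation):
  at node 36 with bounds (-inf, +inf): OK
  at node 3 with bounds (-inf, 36): OK
  at node 28 with bounds (3, 36): OK
  at node 16 with bounds (3, 28): OK
  at node 19 with bounds (28, 36): VIOLATION
Node 19 violates its bound: not (28 < 19 < 36).
Result: Not a valid BST


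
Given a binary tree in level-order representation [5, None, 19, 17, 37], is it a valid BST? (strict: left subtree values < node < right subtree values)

Level-order array: [5, None, 19, 17, 37]
Validate using subtree bounds (lo, hi): at each node, require lo < value < hi,
then recurse left with hi=value and right with lo=value.
Preorder trace (stopping at first violation):
  at node 5 with bounds (-inf, +inf): OK
  at node 19 with bounds (5, +inf): OK
  at node 17 with bounds (5, 19): OK
  at node 37 with bounds (19, +inf): OK
No violation found at any node.
Result: Valid BST


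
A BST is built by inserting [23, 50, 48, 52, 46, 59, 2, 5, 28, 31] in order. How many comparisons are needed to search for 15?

Search path for 15: 23 -> 2 -> 5
Found: False
Comparisons: 3


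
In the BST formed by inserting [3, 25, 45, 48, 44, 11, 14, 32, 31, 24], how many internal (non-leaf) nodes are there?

Tree built from: [3, 25, 45, 48, 44, 11, 14, 32, 31, 24]
Tree (level-order array): [3, None, 25, 11, 45, None, 14, 44, 48, None, 24, 32, None, None, None, None, None, 31]
Rule: An internal node has at least one child.
Per-node child counts:
  node 3: 1 child(ren)
  node 25: 2 child(ren)
  node 11: 1 child(ren)
  node 14: 1 child(ren)
  node 24: 0 child(ren)
  node 45: 2 child(ren)
  node 44: 1 child(ren)
  node 32: 1 child(ren)
  node 31: 0 child(ren)
  node 48: 0 child(ren)
Matching nodes: [3, 25, 11, 14, 45, 44, 32]
Count of internal (non-leaf) nodes: 7


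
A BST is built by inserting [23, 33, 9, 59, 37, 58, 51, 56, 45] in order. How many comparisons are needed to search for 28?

Search path for 28: 23 -> 33
Found: False
Comparisons: 2


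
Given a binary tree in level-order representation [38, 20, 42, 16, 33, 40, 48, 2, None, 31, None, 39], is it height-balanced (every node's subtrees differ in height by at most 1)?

Tree (level-order array): [38, 20, 42, 16, 33, 40, 48, 2, None, 31, None, 39]
Definition: a tree is height-balanced if, at every node, |h(left) - h(right)| <= 1 (empty subtree has height -1).
Bottom-up per-node check:
  node 2: h_left=-1, h_right=-1, diff=0 [OK], height=0
  node 16: h_left=0, h_right=-1, diff=1 [OK], height=1
  node 31: h_left=-1, h_right=-1, diff=0 [OK], height=0
  node 33: h_left=0, h_right=-1, diff=1 [OK], height=1
  node 20: h_left=1, h_right=1, diff=0 [OK], height=2
  node 39: h_left=-1, h_right=-1, diff=0 [OK], height=0
  node 40: h_left=0, h_right=-1, diff=1 [OK], height=1
  node 48: h_left=-1, h_right=-1, diff=0 [OK], height=0
  node 42: h_left=1, h_right=0, diff=1 [OK], height=2
  node 38: h_left=2, h_right=2, diff=0 [OK], height=3
All nodes satisfy the balance condition.
Result: Balanced


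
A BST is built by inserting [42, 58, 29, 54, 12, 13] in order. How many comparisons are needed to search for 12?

Search path for 12: 42 -> 29 -> 12
Found: True
Comparisons: 3


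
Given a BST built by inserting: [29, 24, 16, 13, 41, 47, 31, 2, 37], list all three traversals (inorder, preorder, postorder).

Tree insertion order: [29, 24, 16, 13, 41, 47, 31, 2, 37]
Tree (level-order array): [29, 24, 41, 16, None, 31, 47, 13, None, None, 37, None, None, 2]
Inorder (L, root, R): [2, 13, 16, 24, 29, 31, 37, 41, 47]
Preorder (root, L, R): [29, 24, 16, 13, 2, 41, 31, 37, 47]
Postorder (L, R, root): [2, 13, 16, 24, 37, 31, 47, 41, 29]


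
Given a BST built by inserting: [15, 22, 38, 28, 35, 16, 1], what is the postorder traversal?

Tree insertion order: [15, 22, 38, 28, 35, 16, 1]
Tree (level-order array): [15, 1, 22, None, None, 16, 38, None, None, 28, None, None, 35]
Postorder traversal: [1, 16, 35, 28, 38, 22, 15]


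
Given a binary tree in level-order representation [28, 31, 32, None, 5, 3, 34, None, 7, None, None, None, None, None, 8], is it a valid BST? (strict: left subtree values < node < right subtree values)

Level-order array: [28, 31, 32, None, 5, 3, 34, None, 7, None, None, None, None, None, 8]
Validate using subtree bounds (lo, hi): at each node, require lo < value < hi,
then recurse left with hi=value and right with lo=value.
Preorder trace (stopping at first violation):
  at node 28 with bounds (-inf, +inf): OK
  at node 31 with bounds (-inf, 28): VIOLATION
Node 31 violates its bound: not (-inf < 31 < 28).
Result: Not a valid BST


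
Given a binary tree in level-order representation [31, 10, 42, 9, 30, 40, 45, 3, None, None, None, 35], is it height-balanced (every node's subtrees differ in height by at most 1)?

Tree (level-order array): [31, 10, 42, 9, 30, 40, 45, 3, None, None, None, 35]
Definition: a tree is height-balanced if, at every node, |h(left) - h(right)| <= 1 (empty subtree has height -1).
Bottom-up per-node check:
  node 3: h_left=-1, h_right=-1, diff=0 [OK], height=0
  node 9: h_left=0, h_right=-1, diff=1 [OK], height=1
  node 30: h_left=-1, h_right=-1, diff=0 [OK], height=0
  node 10: h_left=1, h_right=0, diff=1 [OK], height=2
  node 35: h_left=-1, h_right=-1, diff=0 [OK], height=0
  node 40: h_left=0, h_right=-1, diff=1 [OK], height=1
  node 45: h_left=-1, h_right=-1, diff=0 [OK], height=0
  node 42: h_left=1, h_right=0, diff=1 [OK], height=2
  node 31: h_left=2, h_right=2, diff=0 [OK], height=3
All nodes satisfy the balance condition.
Result: Balanced


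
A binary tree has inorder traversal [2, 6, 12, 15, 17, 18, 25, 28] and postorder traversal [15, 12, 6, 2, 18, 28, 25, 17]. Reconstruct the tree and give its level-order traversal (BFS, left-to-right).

Inorder:   [2, 6, 12, 15, 17, 18, 25, 28]
Postorder: [15, 12, 6, 2, 18, 28, 25, 17]
Algorithm: postorder visits root last, so walk postorder right-to-left;
each value is the root of the current inorder slice — split it at that
value, recurse on the right subtree first, then the left.
Recursive splits:
  root=17; inorder splits into left=[2, 6, 12, 15], right=[18, 25, 28]
  root=25; inorder splits into left=[18], right=[28]
  root=28; inorder splits into left=[], right=[]
  root=18; inorder splits into left=[], right=[]
  root=2; inorder splits into left=[], right=[6, 12, 15]
  root=6; inorder splits into left=[], right=[12, 15]
  root=12; inorder splits into left=[], right=[15]
  root=15; inorder splits into left=[], right=[]
Reconstructed level-order: [17, 2, 25, 6, 18, 28, 12, 15]


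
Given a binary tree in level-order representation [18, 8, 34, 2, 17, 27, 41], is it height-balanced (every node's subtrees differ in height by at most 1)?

Tree (level-order array): [18, 8, 34, 2, 17, 27, 41]
Definition: a tree is height-balanced if, at every node, |h(left) - h(right)| <= 1 (empty subtree has height -1).
Bottom-up per-node check:
  node 2: h_left=-1, h_right=-1, diff=0 [OK], height=0
  node 17: h_left=-1, h_right=-1, diff=0 [OK], height=0
  node 8: h_left=0, h_right=0, diff=0 [OK], height=1
  node 27: h_left=-1, h_right=-1, diff=0 [OK], height=0
  node 41: h_left=-1, h_right=-1, diff=0 [OK], height=0
  node 34: h_left=0, h_right=0, diff=0 [OK], height=1
  node 18: h_left=1, h_right=1, diff=0 [OK], height=2
All nodes satisfy the balance condition.
Result: Balanced


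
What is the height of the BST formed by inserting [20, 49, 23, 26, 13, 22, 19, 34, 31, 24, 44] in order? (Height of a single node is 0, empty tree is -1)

Insertion order: [20, 49, 23, 26, 13, 22, 19, 34, 31, 24, 44]
Tree (level-order array): [20, 13, 49, None, 19, 23, None, None, None, 22, 26, None, None, 24, 34, None, None, 31, 44]
Compute height bottom-up (empty subtree = -1):
  height(19) = 1 + max(-1, -1) = 0
  height(13) = 1 + max(-1, 0) = 1
  height(22) = 1 + max(-1, -1) = 0
  height(24) = 1 + max(-1, -1) = 0
  height(31) = 1 + max(-1, -1) = 0
  height(44) = 1 + max(-1, -1) = 0
  height(34) = 1 + max(0, 0) = 1
  height(26) = 1 + max(0, 1) = 2
  height(23) = 1 + max(0, 2) = 3
  height(49) = 1 + max(3, -1) = 4
  height(20) = 1 + max(1, 4) = 5
Height = 5


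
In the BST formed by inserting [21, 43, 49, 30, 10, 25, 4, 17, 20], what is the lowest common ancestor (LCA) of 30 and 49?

Tree insertion order: [21, 43, 49, 30, 10, 25, 4, 17, 20]
Tree (level-order array): [21, 10, 43, 4, 17, 30, 49, None, None, None, 20, 25]
In a BST, the LCA of p=30, q=49 is the first node v on the
root-to-leaf path with p <= v <= q (go left if both < v, right if both > v).
Walk from root:
  at 21: both 30 and 49 > 21, go right
  at 43: 30 <= 43 <= 49, this is the LCA
LCA = 43


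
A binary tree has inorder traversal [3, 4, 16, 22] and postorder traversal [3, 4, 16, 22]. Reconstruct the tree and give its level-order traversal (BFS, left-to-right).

Inorder:   [3, 4, 16, 22]
Postorder: [3, 4, 16, 22]
Algorithm: postorder visits root last, so walk postorder right-to-left;
each value is the root of the current inorder slice — split it at that
value, recurse on the right subtree first, then the left.
Recursive splits:
  root=22; inorder splits into left=[3, 4, 16], right=[]
  root=16; inorder splits into left=[3, 4], right=[]
  root=4; inorder splits into left=[3], right=[]
  root=3; inorder splits into left=[], right=[]
Reconstructed level-order: [22, 16, 4, 3]


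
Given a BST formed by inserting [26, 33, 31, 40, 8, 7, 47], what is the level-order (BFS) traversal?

Tree insertion order: [26, 33, 31, 40, 8, 7, 47]
Tree (level-order array): [26, 8, 33, 7, None, 31, 40, None, None, None, None, None, 47]
BFS from the root, enqueuing left then right child of each popped node:
  queue [26] -> pop 26, enqueue [8, 33], visited so far: [26]
  queue [8, 33] -> pop 8, enqueue [7], visited so far: [26, 8]
  queue [33, 7] -> pop 33, enqueue [31, 40], visited so far: [26, 8, 33]
  queue [7, 31, 40] -> pop 7, enqueue [none], visited so far: [26, 8, 33, 7]
  queue [31, 40] -> pop 31, enqueue [none], visited so far: [26, 8, 33, 7, 31]
  queue [40] -> pop 40, enqueue [47], visited so far: [26, 8, 33, 7, 31, 40]
  queue [47] -> pop 47, enqueue [none], visited so far: [26, 8, 33, 7, 31, 40, 47]
Result: [26, 8, 33, 7, 31, 40, 47]


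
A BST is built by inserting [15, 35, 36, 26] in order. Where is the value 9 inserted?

Starting tree (level order): [15, None, 35, 26, 36]
Insertion path: 15
Result: insert 9 as left child of 15
Final tree (level order): [15, 9, 35, None, None, 26, 36]


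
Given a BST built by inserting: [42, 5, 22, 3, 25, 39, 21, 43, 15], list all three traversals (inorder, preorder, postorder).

Tree insertion order: [42, 5, 22, 3, 25, 39, 21, 43, 15]
Tree (level-order array): [42, 5, 43, 3, 22, None, None, None, None, 21, 25, 15, None, None, 39]
Inorder (L, root, R): [3, 5, 15, 21, 22, 25, 39, 42, 43]
Preorder (root, L, R): [42, 5, 3, 22, 21, 15, 25, 39, 43]
Postorder (L, R, root): [3, 15, 21, 39, 25, 22, 5, 43, 42]


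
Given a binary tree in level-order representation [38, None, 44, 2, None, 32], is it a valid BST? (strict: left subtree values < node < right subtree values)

Level-order array: [38, None, 44, 2, None, 32]
Validate using subtree bounds (lo, hi): at each node, require lo < value < hi,
then recurse left with hi=value and right with lo=value.
Preorder trace (stopping at first violation):
  at node 38 with bounds (-inf, +inf): OK
  at node 44 with bounds (38, +inf): OK
  at node 2 with bounds (38, 44): VIOLATION
Node 2 violates its bound: not (38 < 2 < 44).
Result: Not a valid BST


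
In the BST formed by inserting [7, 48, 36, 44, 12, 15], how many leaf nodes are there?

Tree built from: [7, 48, 36, 44, 12, 15]
Tree (level-order array): [7, None, 48, 36, None, 12, 44, None, 15]
Rule: A leaf has 0 children.
Per-node child counts:
  node 7: 1 child(ren)
  node 48: 1 child(ren)
  node 36: 2 child(ren)
  node 12: 1 child(ren)
  node 15: 0 child(ren)
  node 44: 0 child(ren)
Matching nodes: [15, 44]
Count of leaf nodes: 2


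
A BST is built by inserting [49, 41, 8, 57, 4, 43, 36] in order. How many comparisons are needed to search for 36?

Search path for 36: 49 -> 41 -> 8 -> 36
Found: True
Comparisons: 4


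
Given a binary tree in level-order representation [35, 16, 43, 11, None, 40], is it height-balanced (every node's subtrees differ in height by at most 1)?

Tree (level-order array): [35, 16, 43, 11, None, 40]
Definition: a tree is height-balanced if, at every node, |h(left) - h(right)| <= 1 (empty subtree has height -1).
Bottom-up per-node check:
  node 11: h_left=-1, h_right=-1, diff=0 [OK], height=0
  node 16: h_left=0, h_right=-1, diff=1 [OK], height=1
  node 40: h_left=-1, h_right=-1, diff=0 [OK], height=0
  node 43: h_left=0, h_right=-1, diff=1 [OK], height=1
  node 35: h_left=1, h_right=1, diff=0 [OK], height=2
All nodes satisfy the balance condition.
Result: Balanced


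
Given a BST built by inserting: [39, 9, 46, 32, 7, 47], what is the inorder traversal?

Tree insertion order: [39, 9, 46, 32, 7, 47]
Tree (level-order array): [39, 9, 46, 7, 32, None, 47]
Inorder traversal: [7, 9, 32, 39, 46, 47]
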